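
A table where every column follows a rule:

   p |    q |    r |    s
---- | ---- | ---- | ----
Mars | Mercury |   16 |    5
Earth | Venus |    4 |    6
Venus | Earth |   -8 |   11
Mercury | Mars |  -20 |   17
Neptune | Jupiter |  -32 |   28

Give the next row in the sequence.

Uranus  Saturn  -44  45

For the column p, runs backward through the planets Mercury→Neptune: Mars, Earth, Venus, Mercury, Neptune → Uranus.
Column q — runs through the planets Mercury→Neptune: Mercury, Venus, Earth, Mars, Jupiter → Saturn.
Column r — −12 each step: 16, 4, -8, -20, -32 → -44.
For the column s, each term is the sum of the two before it: 5, 6, 11, 17, 28 → 45.
So the next row is Uranus  Saturn  -44  45.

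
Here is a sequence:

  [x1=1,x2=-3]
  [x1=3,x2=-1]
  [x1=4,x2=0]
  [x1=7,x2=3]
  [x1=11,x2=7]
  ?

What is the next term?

[x1=18,x2=14]

X1: each term is the sum of the two before it; 1, 3, 4, 7, 11 → 18.
X2: always 4 less than the x1; -3, -1, 0, 3, 7 → 14.
Combining the parts gives [x1=18,x2=14].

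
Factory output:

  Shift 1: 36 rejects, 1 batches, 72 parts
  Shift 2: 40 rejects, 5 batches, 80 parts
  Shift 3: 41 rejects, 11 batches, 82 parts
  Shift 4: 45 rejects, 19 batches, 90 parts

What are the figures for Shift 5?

Rejects goes 36, 40, 41, 45 → 46 (alternating steps +4, +1, +4, +1, …).
Batches: 1, 5, 11, 19 → 29 (differences are 4, 6, 8, … (increasing by 2 each time)).
Parts: always 2 × the rejects; 72, 80, 82, 90 → 92.
Combining the parts gives 46 rejects, 29 batches, 92 parts.

46 rejects, 29 batches, 92 parts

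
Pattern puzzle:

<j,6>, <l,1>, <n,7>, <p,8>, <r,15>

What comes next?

<t,23>

Letter — letters move forward 2 places in the alphabet: j, l, n, p, r → t.
Second slot: 6, 1, 7, 8, 15 → 23 (each term is the sum of the two before it).
Combining the parts gives <t,23>.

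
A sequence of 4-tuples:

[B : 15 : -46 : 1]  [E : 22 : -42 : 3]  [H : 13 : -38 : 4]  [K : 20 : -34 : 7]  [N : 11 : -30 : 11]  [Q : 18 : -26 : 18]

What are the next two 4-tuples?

For the letter, letters move forward 3 places in the alphabet: B, E, H, K, N, Q → T → W.
Second part: alternating steps +7, −9, +7, −9, …, so 15, 22, 13, 20, 11, 18 → 9 → 16.
For the third part, +4 each step: -46, -42, -38, -34, -30, -26 → -22 → -18.
Fourth part — each term is the sum of the two before it: 1, 3, 4, 7, 11, 18 → 29 → 47.
So the next two 4-tuples are [T : 9 : -22 : 29] and [W : 16 : -18 : 47].

[T : 9 : -22 : 29], [W : 16 : -18 : 47]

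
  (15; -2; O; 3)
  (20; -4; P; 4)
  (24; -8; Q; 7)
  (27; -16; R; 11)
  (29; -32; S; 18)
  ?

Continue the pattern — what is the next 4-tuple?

For the first value, differences are 5, 4, 3, … (decreasing by 1 each time): 15, 20, 24, 27, 29 → 30.
Second value goes -2, -4, -8, -16, -32 → -64 (×2 each step).
Letter — letters move forward 1 place in the alphabet: O, P, Q, R, S → T.
Fourth value: each term is the sum of the two before it; 3, 4, 7, 11, 18 → 29.
Combining the parts gives (30; -64; T; 29).

(30; -64; T; 29)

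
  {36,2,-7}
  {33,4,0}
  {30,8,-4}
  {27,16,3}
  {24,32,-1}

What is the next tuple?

{21,64,6}

First component: 36, 33, 30, 27, 24 → 21 (−3 each step).
Second component goes 2, 4, 8, 16, 32 → 64 (×2 each step).
For the third component, alternating steps +7, −4, +7, −4, …: -7, 0, -4, 3, -1 → 6.
Putting it together: {21,64,6}.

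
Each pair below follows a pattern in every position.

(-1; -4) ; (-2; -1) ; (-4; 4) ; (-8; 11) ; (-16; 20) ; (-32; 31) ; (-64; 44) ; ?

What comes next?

(-128; 59)

For the first entry, ×2 each step: -1, -2, -4, -8, -16, -32, -64 → -128.
Second entry: differences are 3, 5, 7, … (increasing by 2 each time), so -4, -1, 4, 11, 20, 31, 44 → 59.
Combining the parts gives (-128; 59).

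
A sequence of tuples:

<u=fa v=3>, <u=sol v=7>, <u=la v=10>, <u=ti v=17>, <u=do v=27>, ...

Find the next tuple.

For the u, runs through the solfège scale do→ti: fa, sol, la, ti, do → re.
V: each term is the sum of the two before it, so 3, 7, 10, 17, 27 → 44.
So the next tuple is <u=re v=44>.

<u=re v=44>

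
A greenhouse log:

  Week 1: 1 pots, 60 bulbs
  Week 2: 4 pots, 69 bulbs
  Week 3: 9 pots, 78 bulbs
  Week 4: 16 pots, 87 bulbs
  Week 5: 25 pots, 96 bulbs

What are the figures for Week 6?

For the pots, perfect squares: 1², 2², 3², …: 1, 4, 9, 16, 25 → 36.
Bulbs: +9 each step, so 60, 69, 78, 87, 96 → 105.
So the next line is 36 pots, 105 bulbs.

36 pots, 105 bulbs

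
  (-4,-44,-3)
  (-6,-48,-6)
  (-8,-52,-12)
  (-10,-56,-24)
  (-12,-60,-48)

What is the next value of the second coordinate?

-64

First coordinate goes -4, -6, -8, -10, -12 → -14 (−2 each step).
Second coordinate — −4 each step: -44, -48, -52, -56, -60 → -64.
Third coordinate goes -3, -6, -12, -24, -48 → -96 (×2 each step).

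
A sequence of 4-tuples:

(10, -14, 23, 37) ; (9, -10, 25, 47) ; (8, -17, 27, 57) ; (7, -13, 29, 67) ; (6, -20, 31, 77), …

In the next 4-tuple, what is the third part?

Third part goes 23, 25, 27, 29, 31 → 33 (+2 each step).

33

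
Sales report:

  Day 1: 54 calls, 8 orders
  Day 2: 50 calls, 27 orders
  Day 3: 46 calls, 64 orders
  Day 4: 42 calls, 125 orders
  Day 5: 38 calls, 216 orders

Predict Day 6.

Calls goes 54, 50, 46, 42, 38 → 34 (−4 each step).
For the orders, perfect cubes: 2³, 3³, 4³, …: 8, 27, 64, 125, 216 → 343.
Combining the parts gives 34 calls, 343 orders.

34 calls, 343 orders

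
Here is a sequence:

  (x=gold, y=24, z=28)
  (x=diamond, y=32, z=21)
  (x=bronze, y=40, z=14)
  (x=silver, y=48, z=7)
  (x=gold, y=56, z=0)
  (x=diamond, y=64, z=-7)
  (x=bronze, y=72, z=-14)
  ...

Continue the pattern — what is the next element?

X goes gold, diamond, bronze, silver, gold, diamond, bronze → silver (repeats gold → diamond → bronze → silver).
Y — +8 each step: 24, 32, 40, 48, 56, 64, 72 → 80.
Z — −7 each step: 28, 21, 14, 7, 0, -7, -14 → -21.
Putting it together: (x=silver, y=80, z=-21).

(x=silver, y=80, z=-21)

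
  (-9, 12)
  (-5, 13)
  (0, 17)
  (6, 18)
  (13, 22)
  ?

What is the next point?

(21, 23)

First value: differences are 4, 5, 6, … (increasing by 1 each time); -9, -5, 0, 6, 13 → 21.
Second value: 12, 13, 17, 18, 22 → 23 (alternating steps +1, +4, +1, +4, …).
Combining the parts gives (21, 23).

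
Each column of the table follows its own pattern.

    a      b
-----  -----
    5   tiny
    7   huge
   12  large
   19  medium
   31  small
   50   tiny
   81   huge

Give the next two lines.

Column a — each term is the sum of the two before it: 5, 7, 12, 19, 31, 50, 81 → 131 → 212.
Column b: repeats tiny → huge → large → medium → small, so tiny, huge, large, medium, small, tiny, huge → large → medium.
So the next two lines are 131  large and 212  medium.

131  large; 212  medium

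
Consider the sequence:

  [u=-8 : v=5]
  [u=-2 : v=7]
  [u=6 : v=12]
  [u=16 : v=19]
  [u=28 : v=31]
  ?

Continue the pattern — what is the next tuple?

For the u, differences are 6, 8, 10, … (increasing by 2 each time): -8, -2, 6, 16, 28 → 42.
V goes 5, 7, 12, 19, 31 → 50 (each term is the sum of the two before it).
Putting it together: [u=42 : v=50].

[u=42 : v=50]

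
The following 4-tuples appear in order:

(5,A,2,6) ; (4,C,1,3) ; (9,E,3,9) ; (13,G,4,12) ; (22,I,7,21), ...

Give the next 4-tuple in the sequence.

(35,K,11,33)

First part goes 5, 4, 9, 13, 22 → 35 (each term is the sum of the two before it).
Letter: A, C, E, G, I → K (letters move forward 2 places in the alphabet).
Third part: each term is the sum of the two before it; 2, 1, 3, 4, 7 → 11.
Fourth part: 6, 3, 9, 12, 21 → 33 (each term is the sum of the two before it).
So the next 4-tuple is (35,K,11,33).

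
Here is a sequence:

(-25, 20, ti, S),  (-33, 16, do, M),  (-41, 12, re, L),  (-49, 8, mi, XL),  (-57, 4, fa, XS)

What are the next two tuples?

First value: −8 each step, so -25, -33, -41, -49, -57 → -65 → -73.
Second value: 20, 16, 12, 8, 4 → 0 → -4 (−4 each step).
For the note, runs through the solfège scale do→ti: ti, do, re, mi, fa → sol → la.
For the size, runs through clothing sizes XS→XL: S, M, L, XL, XS → S → M.
So the next two tuples are (-65, 0, sol, S) and (-73, -4, la, M).

(-65, 0, sol, S), (-73, -4, la, M)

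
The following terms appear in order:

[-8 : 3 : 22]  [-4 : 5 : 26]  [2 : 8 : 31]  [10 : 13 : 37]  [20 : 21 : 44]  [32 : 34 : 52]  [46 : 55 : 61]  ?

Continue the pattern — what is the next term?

First value: differences are 4, 6, 8, … (increasing by 2 each time); -8, -4, 2, 10, 20, 32, 46 → 62.
Second value goes 3, 5, 8, 13, 21, 34, 55 → 89 (each term is the sum of the two before it).
Third value: differences are 4, 5, 6, … (increasing by 1 each time), so 22, 26, 31, 37, 44, 52, 61 → 71.
So the next term is [62 : 89 : 71].

[62 : 89 : 71]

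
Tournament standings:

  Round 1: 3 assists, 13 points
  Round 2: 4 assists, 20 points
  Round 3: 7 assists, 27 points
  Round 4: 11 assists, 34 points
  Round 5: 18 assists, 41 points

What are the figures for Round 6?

Assists goes 3, 4, 7, 11, 18 → 29 (each term is the sum of the two before it).
Points — +7 each step: 13, 20, 27, 34, 41 → 48.
Combining the parts gives 29 assists, 48 points.

29 assists, 48 points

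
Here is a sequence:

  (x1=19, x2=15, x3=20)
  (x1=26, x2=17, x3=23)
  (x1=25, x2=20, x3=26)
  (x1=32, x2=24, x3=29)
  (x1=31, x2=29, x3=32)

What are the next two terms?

(x1=38, x2=35, x3=35), (x1=37, x2=42, x3=38)

X1: alternating steps +7, −1, +7, −1, …; 19, 26, 25, 32, 31 → 38 → 37.
X2 — differences are 2, 3, 4, … (increasing by 1 each time): 15, 17, 20, 24, 29 → 35 → 42.
X3: 20, 23, 26, 29, 32 → 35 → 38 (+3 each step).
Putting the parts together: (x1=38, x2=35, x3=35) and then (x1=37, x2=42, x3=38).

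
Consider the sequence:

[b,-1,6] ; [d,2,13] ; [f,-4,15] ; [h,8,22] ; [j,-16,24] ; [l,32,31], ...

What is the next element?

[n,-64,33]

Letter goes b, d, f, h, j, l → n (letters move forward 2 places in the alphabet).
Second slot goes -1, 2, -4, 8, -16, 32 → -64 (×(-2) each step).
For the third slot, alternating steps +7, +2, +7, +2, …: 6, 13, 15, 22, 24, 31 → 33.
So the next element is [n,-64,33].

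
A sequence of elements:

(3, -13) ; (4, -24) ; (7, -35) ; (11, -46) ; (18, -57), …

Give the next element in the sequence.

(29, -68)

For the first slot, each term is the sum of the two before it: 3, 4, 7, 11, 18 → 29.
For the second slot, −11 each step: -13, -24, -35, -46, -57 → -68.
So the next element is (29, -68).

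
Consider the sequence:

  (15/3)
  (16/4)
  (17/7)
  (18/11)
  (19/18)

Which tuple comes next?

First entry: +1 each step; 15, 16, 17, 18, 19 → 20.
Second entry goes 3, 4, 7, 11, 18 → 29 (each term is the sum of the two before it).
Combining the parts gives (20/29).

(20/29)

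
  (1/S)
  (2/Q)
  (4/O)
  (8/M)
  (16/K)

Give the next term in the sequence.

(32/I)

First value: ×2 each step; 1, 2, 4, 8, 16 → 32.
Letter: letters move back 2 places in the alphabet; S, Q, O, M, K → I.
So the next term is (32/I).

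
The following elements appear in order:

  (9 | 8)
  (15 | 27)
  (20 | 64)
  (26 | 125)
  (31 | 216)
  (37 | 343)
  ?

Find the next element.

First slot: 9, 15, 20, 26, 31, 37 → 42 (alternating steps +6, +5, +6, +5, …).
For the second slot, perfect cubes: 2³, 3³, 4³, …: 8, 27, 64, 125, 216, 343 → 512.
So the next element is (42 | 512).

(42 | 512)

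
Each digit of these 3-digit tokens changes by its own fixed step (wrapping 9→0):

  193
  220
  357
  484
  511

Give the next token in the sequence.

First digit: +1 each step, mod 10; 1, 2, 3, 4, 5 → 6.
Second digit — +3 each step, mod 10: 9, 2, 5, 8, 1 → 4.
Third digit — −3 each step, mod 10: 3, 0, 7, 4, 1 → 8.
So the next token is 648.

648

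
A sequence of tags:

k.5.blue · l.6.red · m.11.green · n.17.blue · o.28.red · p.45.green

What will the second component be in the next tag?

Second component goes 5, 6, 11, 17, 28, 45 → 73 (each term is the sum of the two before it).

73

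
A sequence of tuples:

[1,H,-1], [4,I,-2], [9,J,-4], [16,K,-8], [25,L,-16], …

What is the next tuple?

[36,M,-32]

For the first part, perfect squares: 1², 2², 3², …: 1, 4, 9, 16, 25 → 36.
For the letter, letters move forward 1 place in the alphabet: H, I, J, K, L → M.
For the third part, ×2 each step: -1, -2, -4, -8, -16 → -32.
Combining the parts gives [36,M,-32].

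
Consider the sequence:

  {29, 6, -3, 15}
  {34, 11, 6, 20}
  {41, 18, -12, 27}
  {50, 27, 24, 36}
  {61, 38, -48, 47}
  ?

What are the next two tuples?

First coordinate — differences are 5, 7, 9, … (increasing by 2 each time): 29, 34, 41, 50, 61 → 74 → 89.
Second coordinate: differences are 5, 7, 9, … (increasing by 2 each time); 6, 11, 18, 27, 38 → 51 → 66.
For the third coordinate, ×(-2) each step: -3, 6, -12, 24, -48 → 96 → -192.
For the fourth coordinate, always 9 more than the second coordinate: 15, 20, 27, 36, 47 → 60 → 75.
So the next two tuples are {74, 51, 96, 60} and {89, 66, -192, 75}.

{74, 51, 96, 60}, {89, 66, -192, 75}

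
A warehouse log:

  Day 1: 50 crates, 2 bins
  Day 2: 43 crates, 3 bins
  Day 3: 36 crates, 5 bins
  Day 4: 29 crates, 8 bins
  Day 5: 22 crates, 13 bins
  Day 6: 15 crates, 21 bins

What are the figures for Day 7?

8 crates, 34 bins

For the crates, −7 each step: 50, 43, 36, 29, 22, 15 → 8.
Bins: 2, 3, 5, 8, 13, 21 → 34 (each term is the sum of the two before it).
So the next row is 8 crates, 34 bins.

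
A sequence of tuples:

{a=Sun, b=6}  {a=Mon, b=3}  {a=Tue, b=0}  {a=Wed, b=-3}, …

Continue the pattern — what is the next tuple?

A: runs through the weekdays Mon→Sun; Sun, Mon, Tue, Wed → Thu.
B — −3 each step: 6, 3, 0, -3 → -6.
Combining the parts gives {a=Thu, b=-6}.

{a=Thu, b=-6}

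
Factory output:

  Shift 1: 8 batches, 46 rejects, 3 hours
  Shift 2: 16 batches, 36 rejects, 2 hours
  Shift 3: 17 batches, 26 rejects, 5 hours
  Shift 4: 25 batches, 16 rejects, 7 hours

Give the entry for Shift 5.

26 batches, 6 rejects, 12 hours

For the batches, alternating steps +8, +1, +8, +1, …: 8, 16, 17, 25 → 26.
For the rejects, −10 each step: 46, 36, 26, 16 → 6.
For the hours, each term is the sum of the two before it: 3, 2, 5, 7 → 12.
Combining the parts gives 26 batches, 6 rejects, 12 hours.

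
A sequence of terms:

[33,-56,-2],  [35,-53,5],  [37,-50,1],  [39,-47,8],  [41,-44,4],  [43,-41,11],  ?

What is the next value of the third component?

7

Third component — alternating steps +7, −4, +7, −4, …: -2, 5, 1, 8, 4, 11 → 7.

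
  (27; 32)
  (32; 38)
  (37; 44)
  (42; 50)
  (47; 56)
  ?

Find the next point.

For the first value, +5 each step: 27, 32, 37, 42, 47 → 52.
Second value: +6 each step, so 32, 38, 44, 50, 56 → 62.
Combining the parts gives (52; 62).

(52; 62)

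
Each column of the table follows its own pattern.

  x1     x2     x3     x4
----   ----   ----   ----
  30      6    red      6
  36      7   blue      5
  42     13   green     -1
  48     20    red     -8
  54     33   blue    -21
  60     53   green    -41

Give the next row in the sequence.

Column x1: +6 each step, so 30, 36, 42, 48, 54, 60 → 66.
For the column x2, each term is the sum of the two before it: 6, 7, 13, 20, 33, 53 → 86.
Column x3: repeats red → blue → green; red, blue, green, red, blue, green → red.
Column x4: 6, 5, -1, -8, -21, -41 → -74 (together with the column x2 always sums to 12).
Combining the parts gives 66  86  red  -74.

66  86  red  -74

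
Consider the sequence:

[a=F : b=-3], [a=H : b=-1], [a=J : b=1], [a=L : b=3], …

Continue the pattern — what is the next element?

A goes F, H, J, L → N (letters move forward 2 places in the alphabet).
B goes -3, -1, 1, 3 → 5 (+2 each step).
Combining the parts gives [a=N : b=5].

[a=N : b=5]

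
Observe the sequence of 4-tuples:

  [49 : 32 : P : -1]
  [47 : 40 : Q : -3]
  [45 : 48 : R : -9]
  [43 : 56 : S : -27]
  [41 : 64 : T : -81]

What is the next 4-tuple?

[39 : 72 : U : -243]

First component goes 49, 47, 45, 43, 41 → 39 (−2 each step).
Second component — +8 each step: 32, 40, 48, 56, 64 → 72.
For the letter, letters move forward 1 place in the alphabet: P, Q, R, S, T → U.
Fourth component: ×3 each step, so -1, -3, -9, -27, -81 → -243.
Putting it together: [39 : 72 : U : -243].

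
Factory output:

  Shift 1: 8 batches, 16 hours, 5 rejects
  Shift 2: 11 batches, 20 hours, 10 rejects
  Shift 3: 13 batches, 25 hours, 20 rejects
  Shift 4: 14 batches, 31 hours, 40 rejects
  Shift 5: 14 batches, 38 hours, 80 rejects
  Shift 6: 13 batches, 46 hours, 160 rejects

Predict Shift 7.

Batches — differences are 3, 2, 1, … (decreasing by 1 each time): 8, 11, 13, 14, 14, 13 → 11.
For the hours, differences are 4, 5, 6, … (increasing by 1 each time): 16, 20, 25, 31, 38, 46 → 55.
Rejects goes 5, 10, 20, 40, 80, 160 → 320 (×2 each step).
So the next line is 11 batches, 55 hours, 320 rejects.

11 batches, 55 hours, 320 rejects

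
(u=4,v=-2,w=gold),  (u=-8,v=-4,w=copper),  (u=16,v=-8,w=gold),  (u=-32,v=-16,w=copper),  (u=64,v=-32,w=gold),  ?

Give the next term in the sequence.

U: ×(-2) each step, so 4, -8, 16, -32, 64 → -128.
V: ×2 each step, so -2, -4, -8, -16, -32 → -64.
W: alternates gold ↔ copper; gold, copper, gold, copper, gold → copper.
Putting it together: (u=-128,v=-64,w=copper).

(u=-128,v=-64,w=copper)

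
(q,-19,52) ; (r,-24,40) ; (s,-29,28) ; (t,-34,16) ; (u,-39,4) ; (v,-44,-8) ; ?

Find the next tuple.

(w,-49,-20)

For the letter, letters move forward 1 place in the alphabet: q, r, s, t, u, v → w.
Second slot: −5 each step, so -19, -24, -29, -34, -39, -44 → -49.
Third slot: 52, 40, 28, 16, 4, -8 → -20 (−12 each step).
Combining the parts gives (w,-49,-20).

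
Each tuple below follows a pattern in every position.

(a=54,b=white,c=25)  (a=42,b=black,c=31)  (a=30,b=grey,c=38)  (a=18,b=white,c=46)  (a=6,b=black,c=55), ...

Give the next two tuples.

For the a, −12 each step: 54, 42, 30, 18, 6 → -6 → -18.
B: white, black, grey, white, black → grey → white (repeats white → black → grey).
C: differences are 6, 7, 8, … (increasing by 1 each time), so 25, 31, 38, 46, 55 → 65 → 76.
So the next two tuples are (a=-6,b=grey,c=65) and (a=-18,b=white,c=76).

(a=-6,b=grey,c=65), (a=-18,b=white,c=76)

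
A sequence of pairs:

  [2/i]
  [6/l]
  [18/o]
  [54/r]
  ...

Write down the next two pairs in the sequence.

First part: ×3 each step, so 2, 6, 18, 54 → 162 → 486.
Letter — letters move forward 3 places in the alphabet: i, l, o, r → u → x.
So the next two pairs are [162/u] and [486/x].

[162/u], [486/x]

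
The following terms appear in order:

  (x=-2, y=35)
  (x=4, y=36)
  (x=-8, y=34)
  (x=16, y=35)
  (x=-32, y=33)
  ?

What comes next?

(x=64, y=34)

X goes -2, 4, -8, 16, -32 → 64 (×(-2) each step).
For the y, alternating steps +1, −2, +1, −2, …: 35, 36, 34, 35, 33 → 34.
Putting it together: (x=64, y=34).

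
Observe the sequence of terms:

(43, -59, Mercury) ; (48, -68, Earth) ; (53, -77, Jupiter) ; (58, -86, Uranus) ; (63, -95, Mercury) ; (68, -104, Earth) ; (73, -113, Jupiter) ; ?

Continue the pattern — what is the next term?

First value — +5 each step: 43, 48, 53, 58, 63, 68, 73 → 78.
Second value: −9 each step, so -59, -68, -77, -86, -95, -104, -113 → -122.
Planet — repeats Mercury → Earth → Jupiter → Uranus: Mercury, Earth, Jupiter, Uranus, Mercury, Earth, Jupiter → Uranus.
So the next term is (78, -122, Uranus).

(78, -122, Uranus)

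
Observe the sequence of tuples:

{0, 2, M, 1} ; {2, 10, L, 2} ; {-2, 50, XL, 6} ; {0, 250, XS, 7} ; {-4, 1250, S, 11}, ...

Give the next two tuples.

First slot: alternating steps +2, −4, +2, −4, …; 0, 2, -2, 0, -4 → -2 → -6.
Second slot: ×5 each step, so 2, 10, 50, 250, 1250 → 6250 → 31250.
Size: runs through clothing sizes XS→XL, so M, L, XL, XS, S → M → L.
Fourth slot goes 1, 2, 6, 7, 11 → 12 → 16 (alternating steps +1, +4, +1, +4, …).
Putting the parts together: {-2, 6250, M, 12} and then {-6, 31250, L, 16}.

{-2, 6250, M, 12}, {-6, 31250, L, 16}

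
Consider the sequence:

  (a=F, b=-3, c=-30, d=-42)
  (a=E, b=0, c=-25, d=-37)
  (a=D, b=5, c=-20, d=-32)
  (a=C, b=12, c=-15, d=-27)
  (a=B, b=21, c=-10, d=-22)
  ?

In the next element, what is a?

A — letters move back 1 place in the alphabet: F, E, D, C, B → A.
B: -3, 0, 5, 12, 21 → 32 (differences are 3, 5, 7, … (increasing by 2 each time)).
C — +5 each step: -30, -25, -20, -15, -10 → -5.
D: -42, -37, -32, -27, -22 → -17 (always 12 less than the c).

A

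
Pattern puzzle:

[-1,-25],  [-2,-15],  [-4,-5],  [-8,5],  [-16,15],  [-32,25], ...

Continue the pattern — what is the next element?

First slot — ×2 each step: -1, -2, -4, -8, -16, -32 → -64.
For the second slot, +10 each step: -25, -15, -5, 5, 15, 25 → 35.
Combining the parts gives [-64,35].

[-64,35]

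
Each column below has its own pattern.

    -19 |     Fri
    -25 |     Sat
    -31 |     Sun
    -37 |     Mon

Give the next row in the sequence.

-43  Tue

First component: −6 each step, so -19, -25, -31, -37 → -43.
Day goes Fri, Sat, Sun, Mon → Tue (runs through the weekdays Mon→Sun).
So the next row is -43  Tue.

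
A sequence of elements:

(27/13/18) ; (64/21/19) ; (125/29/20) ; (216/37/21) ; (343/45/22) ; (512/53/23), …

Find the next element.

(729/61/24)

First part — perfect cubes: 3³, 4³, 5³, …: 27, 64, 125, 216, 343, 512 → 729.
Second part: +8 each step, so 13, 21, 29, 37, 45, 53 → 61.
For the third part, +1 each step: 18, 19, 20, 21, 22, 23 → 24.
So the next element is (729/61/24).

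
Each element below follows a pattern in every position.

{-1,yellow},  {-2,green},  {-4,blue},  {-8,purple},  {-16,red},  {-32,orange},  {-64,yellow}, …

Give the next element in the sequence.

{-128,green}

For the first part, ×2 each step: -1, -2, -4, -8, -16, -32, -64 → -128.
For the colour, repeats yellow → green → blue → purple → red → orange: yellow, green, blue, purple, red, orange, yellow → green.
Putting it together: {-128,green}.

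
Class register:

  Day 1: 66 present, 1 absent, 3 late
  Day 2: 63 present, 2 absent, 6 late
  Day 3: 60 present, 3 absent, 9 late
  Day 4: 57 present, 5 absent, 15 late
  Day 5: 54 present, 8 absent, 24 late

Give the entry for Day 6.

For the present, −3 each step: 66, 63, 60, 57, 54 → 51.
Absent goes 1, 2, 3, 5, 8 → 13 (each term is the sum of the two before it).
Late: each term is the sum of the two before it; 3, 6, 9, 15, 24 → 39.
Putting it together: 51 present, 13 absent, 39 late.

51 present, 13 absent, 39 late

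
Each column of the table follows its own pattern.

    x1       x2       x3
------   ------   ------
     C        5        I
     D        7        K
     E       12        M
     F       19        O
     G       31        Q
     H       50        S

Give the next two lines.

I  81  U; J  131  W

Column x1: C, D, E, F, G, H → I → J (letters move forward 1 place in the alphabet).
Column x2: 5, 7, 12, 19, 31, 50 → 81 → 131 (each term is the sum of the two before it).
Column x3: I, K, M, O, Q, S → U → W (letters move forward 2 places in the alphabet).
So the next two lines are I  81  U and J  131  W.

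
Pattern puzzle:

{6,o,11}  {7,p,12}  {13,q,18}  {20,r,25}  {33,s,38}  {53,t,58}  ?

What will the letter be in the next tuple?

Letter: o, p, q, r, s, t → u (letters move forward 1 place in the alphabet).

u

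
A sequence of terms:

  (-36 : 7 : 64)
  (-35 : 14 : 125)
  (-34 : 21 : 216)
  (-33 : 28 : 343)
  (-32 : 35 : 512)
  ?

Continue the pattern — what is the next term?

(-31 : 42 : 729)

First slot: -36, -35, -34, -33, -32 → -31 (+1 each step).
Second slot: 7, 14, 21, 28, 35 → 42 (+7 each step).
Third slot: perfect cubes: 4³, 5³, 6³, …, so 64, 125, 216, 343, 512 → 729.
So the next term is (-31 : 42 : 729).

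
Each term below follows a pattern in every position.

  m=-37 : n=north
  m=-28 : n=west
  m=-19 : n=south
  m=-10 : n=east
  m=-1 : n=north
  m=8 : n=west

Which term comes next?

M: -37, -28, -19, -10, -1, 8 → 17 (+9 each step).
N: repeats north → west → south → east; north, west, south, east, north, west → south.
Combining the parts gives m=17 : n=south.

m=17 : n=south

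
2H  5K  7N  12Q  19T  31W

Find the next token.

50Z

First component goes 2, 5, 7, 12, 19, 31 → 50 (each term is the sum of the two before it).
Letter: letters move forward 3 places in the alphabet; H, K, N, Q, T, W → Z.
Combining the parts gives 50Z.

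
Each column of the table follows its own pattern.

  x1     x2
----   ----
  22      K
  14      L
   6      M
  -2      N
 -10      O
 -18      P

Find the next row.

-26  Q

For the column x1, −8 each step: 22, 14, 6, -2, -10, -18 → -26.
Column x2 — letters move forward 1 place in the alphabet: K, L, M, N, O, P → Q.
So the next row is -26  Q.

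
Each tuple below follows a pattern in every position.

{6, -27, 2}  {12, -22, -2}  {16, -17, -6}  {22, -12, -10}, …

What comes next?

First value — alternating steps +6, +4, +6, +4, …: 6, 12, 16, 22 → 26.
Second value — +5 each step: -27, -22, -17, -12 → -7.
Third value — −4 each step: 2, -2, -6, -10 → -14.
Putting it together: {26, -7, -14}.

{26, -7, -14}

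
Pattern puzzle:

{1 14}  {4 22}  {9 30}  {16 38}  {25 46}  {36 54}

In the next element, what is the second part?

62

First part: perfect squares: 1², 2², 3², …; 1, 4, 9, 16, 25, 36 → 49.
Second part: +8 each step, so 14, 22, 30, 38, 46, 54 → 62.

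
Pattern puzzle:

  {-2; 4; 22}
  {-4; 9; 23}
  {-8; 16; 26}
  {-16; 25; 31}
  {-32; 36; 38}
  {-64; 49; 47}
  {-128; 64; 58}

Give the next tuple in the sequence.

First coordinate: ×2 each step, so -2, -4, -8, -16, -32, -64, -128 → -256.
Second coordinate goes 4, 9, 16, 25, 36, 49, 64 → 81 (perfect squares: 2², 3², 4², …).
Third coordinate — differences are 1, 3, 5, … (increasing by 2 each time): 22, 23, 26, 31, 38, 47, 58 → 71.
Combining the parts gives {-256; 81; 71}.

{-256; 81; 71}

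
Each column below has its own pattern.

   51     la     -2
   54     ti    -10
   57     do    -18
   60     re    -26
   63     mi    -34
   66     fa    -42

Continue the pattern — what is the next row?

69  sol  -50

First component: +3 each step, so 51, 54, 57, 60, 63, 66 → 69.
Note: runs through the solfège scale do→ti, so la, ti, do, re, mi, fa → sol.
Third component goes -2, -10, -18, -26, -34, -42 → -50 (−8 each step).
So the next row is 69  sol  -50.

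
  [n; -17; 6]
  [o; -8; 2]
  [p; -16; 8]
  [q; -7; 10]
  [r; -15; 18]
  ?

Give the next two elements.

[s; -6; 28], [t; -14; 46]

Letter goes n, o, p, q, r → s → t (letters move forward 1 place in the alphabet).
For the second entry, alternating steps +9, −8, +9, −8, …: -17, -8, -16, -7, -15 → -6 → -14.
For the third entry, each term is the sum of the two before it: 6, 2, 8, 10, 18 → 28 → 46.
So the next two elements are [s; -6; 28] and [t; -14; 46].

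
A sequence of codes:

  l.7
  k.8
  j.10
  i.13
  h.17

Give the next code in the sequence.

g.22

Letter: l, k, j, i, h → g (letters move back 1 place in the alphabet).
For the second component, differences are 1, 2, 3, … (increasing by 1 each time): 7, 8, 10, 13, 17 → 22.
Combining the parts gives g.22.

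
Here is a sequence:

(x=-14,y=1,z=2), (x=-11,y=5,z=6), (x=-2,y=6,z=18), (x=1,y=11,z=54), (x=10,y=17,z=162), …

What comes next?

(x=13,y=28,z=486)

X: alternating steps +3, +9, +3, +9, …; -14, -11, -2, 1, 10 → 13.
For the y, each term is the sum of the two before it: 1, 5, 6, 11, 17 → 28.
For the z, ×3 each step: 2, 6, 18, 54, 162 → 486.
So the next tuple is (x=13,y=28,z=486).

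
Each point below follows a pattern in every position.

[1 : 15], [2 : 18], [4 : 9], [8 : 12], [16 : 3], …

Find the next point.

First coordinate: ×2 each step, so 1, 2, 4, 8, 16 → 32.
Second coordinate goes 15, 18, 9, 12, 3 → 6 (alternating steps +3, −9, +3, −9, …).
Combining the parts gives [32 : 6].

[32 : 6]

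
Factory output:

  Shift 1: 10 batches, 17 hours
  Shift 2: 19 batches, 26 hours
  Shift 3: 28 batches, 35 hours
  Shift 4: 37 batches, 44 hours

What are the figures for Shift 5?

46 batches, 53 hours

Batches: +9 each step, so 10, 19, 28, 37 → 46.
Hours goes 17, 26, 35, 44 → 53 (always 7 more than the batches).
Combining the parts gives 46 batches, 53 hours.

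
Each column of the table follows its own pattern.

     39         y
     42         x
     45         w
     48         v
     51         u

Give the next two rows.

54  t; 57  s

First component: 39, 42, 45, 48, 51 → 54 → 57 (+3 each step).
Letter goes y, x, w, v, u → t → s (letters move back 1 place in the alphabet).
So the next two rows are 54  t and 57  s.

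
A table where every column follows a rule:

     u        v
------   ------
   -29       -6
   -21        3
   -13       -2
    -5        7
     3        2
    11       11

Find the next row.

19  6

Column u: +8 each step, so -29, -21, -13, -5, 3, 11 → 19.
For the column v, alternating steps +9, −5, +9, −5, …: -6, 3, -2, 7, 2, 11 → 6.
So the next row is 19  6.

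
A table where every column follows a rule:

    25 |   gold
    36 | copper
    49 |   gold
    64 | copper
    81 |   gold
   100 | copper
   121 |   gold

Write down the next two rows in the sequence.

144  copper; 169  gold

First component goes 25, 36, 49, 64, 81, 100, 121 → 144 → 169 (perfect squares: 5², 6², 7², …).
For the metal, alternates gold ↔ copper: gold, copper, gold, copper, gold, copper, gold → copper → gold.
Putting the parts together: 144  copper and then 169  gold.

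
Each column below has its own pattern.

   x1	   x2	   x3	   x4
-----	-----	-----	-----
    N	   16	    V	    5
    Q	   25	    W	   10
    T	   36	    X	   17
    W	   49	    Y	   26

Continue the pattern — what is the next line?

Column x1: letters move forward 3 places in the alphabet; N, Q, T, W → Z.
Column x2: 16, 25, 36, 49 → 64 (perfect squares: 4², 5², 6², …).
Column x3 goes V, W, X, Y → Z (letters move forward 1 place in the alphabet).
For the column x4, differences are 5, 7, 9, … (increasing by 2 each time): 5, 10, 17, 26 → 37.
So the next line is Z  64  Z  37.

Z  64  Z  37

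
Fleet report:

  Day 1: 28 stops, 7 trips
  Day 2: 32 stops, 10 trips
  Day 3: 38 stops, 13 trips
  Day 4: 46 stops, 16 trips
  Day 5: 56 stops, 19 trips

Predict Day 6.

Stops goes 28, 32, 38, 46, 56 → 68 (differences are 4, 6, 8, … (increasing by 2 each time)).
For the trips, +3 each step: 7, 10, 13, 16, 19 → 22.
Combining the parts gives 68 stops, 22 trips.

68 stops, 22 trips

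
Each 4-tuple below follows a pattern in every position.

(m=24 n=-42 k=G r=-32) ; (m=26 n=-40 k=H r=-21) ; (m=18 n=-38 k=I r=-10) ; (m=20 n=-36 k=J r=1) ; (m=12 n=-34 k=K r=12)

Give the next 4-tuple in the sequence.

For the m, alternating steps +2, −8, +2, −8, …: 24, 26, 18, 20, 12 → 14.
For the n, +2 each step: -42, -40, -38, -36, -34 → -32.
K: letters move forward 1 place in the alphabet; G, H, I, J, K → L.
R goes -32, -21, -10, 1, 12 → 23 (+11 each step).
Combining the parts gives (m=14 n=-32 k=L r=23).

(m=14 n=-32 k=L r=23)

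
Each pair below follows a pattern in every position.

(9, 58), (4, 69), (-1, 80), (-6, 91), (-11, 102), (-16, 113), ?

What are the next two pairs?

(-21, 124), (-26, 135)

For the first slot, −5 each step: 9, 4, -1, -6, -11, -16 → -21 → -26.
Second slot: +11 each step, so 58, 69, 80, 91, 102, 113 → 124 → 135.
Putting the parts together: (-21, 124) and then (-26, 135).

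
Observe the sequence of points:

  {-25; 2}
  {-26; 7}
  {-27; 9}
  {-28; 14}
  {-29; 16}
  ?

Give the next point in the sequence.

{-30; 21}

First slot: −1 each step, so -25, -26, -27, -28, -29 → -30.
Second slot: alternating steps +5, +2, +5, +2, …, so 2, 7, 9, 14, 16 → 21.
So the next point is {-30; 21}.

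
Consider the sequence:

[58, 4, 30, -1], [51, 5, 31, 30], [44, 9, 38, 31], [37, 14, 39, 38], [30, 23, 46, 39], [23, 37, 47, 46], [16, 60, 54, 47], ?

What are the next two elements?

For the first component, −7 each step: 58, 51, 44, 37, 30, 23, 16 → 9 → 2.
Second component — each term is the sum of the two before it: 4, 5, 9, 14, 23, 37, 60 → 97 → 157.
For the third component, alternating steps +1, +7, +1, +7, …: 30, 31, 38, 39, 46, 47, 54 → 55 → 62.
Fourth component: -1, 30, 31, 38, 39, 46, 47 → 54 → 55 (always the previous value of the third component).
So the next two elements are [9, 97, 55, 54] and [2, 157, 62, 55].

[9, 97, 55, 54], [2, 157, 62, 55]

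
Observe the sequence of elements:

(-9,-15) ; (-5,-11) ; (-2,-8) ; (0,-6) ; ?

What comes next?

(1,-5)

First entry: differences are 4, 3, 2, … (decreasing by 1 each time), so -9, -5, -2, 0 → 1.
For the second entry, always 6 less than the first entry: -15, -11, -8, -6 → -5.
Putting it together: (1,-5).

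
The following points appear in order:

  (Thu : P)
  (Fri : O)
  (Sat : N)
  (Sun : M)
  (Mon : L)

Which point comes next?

(Tue : K)

Day: runs through the weekdays Mon→Sun, so Thu, Fri, Sat, Sun, Mon → Tue.
Letter: letters move back 1 place in the alphabet, so P, O, N, M, L → K.
Putting it together: (Tue : K).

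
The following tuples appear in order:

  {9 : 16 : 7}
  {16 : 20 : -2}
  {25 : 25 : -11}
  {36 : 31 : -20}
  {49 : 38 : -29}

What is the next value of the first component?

First component goes 9, 16, 25, 36, 49 → 64 (perfect squares: 3², 4², 5², …).

64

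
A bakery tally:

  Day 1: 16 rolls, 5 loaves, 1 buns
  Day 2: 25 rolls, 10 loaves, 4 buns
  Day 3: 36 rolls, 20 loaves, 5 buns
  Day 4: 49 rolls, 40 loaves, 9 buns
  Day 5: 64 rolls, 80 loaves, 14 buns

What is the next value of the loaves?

For the loaves, ×2 each step: 5, 10, 20, 40, 80 → 160.

160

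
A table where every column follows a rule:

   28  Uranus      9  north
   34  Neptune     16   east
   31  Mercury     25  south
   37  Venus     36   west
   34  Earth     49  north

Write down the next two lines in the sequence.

40  Mars  64  east; 37  Jupiter  81  south

First component goes 28, 34, 31, 37, 34 → 40 → 37 (alternating steps +6, −3, +6, −3, …).
Planet: runs through the planets Mercury→Neptune; Uranus, Neptune, Mercury, Venus, Earth → Mars → Jupiter.
Third component: 9, 16, 25, 36, 49 → 64 → 81 (perfect squares: 3², 4², 5², …).
Direction goes north, east, south, west, north → east → south (repeats north → east → south → west).
Putting the parts together: 40  Mars  64  east and then 37  Jupiter  81  south.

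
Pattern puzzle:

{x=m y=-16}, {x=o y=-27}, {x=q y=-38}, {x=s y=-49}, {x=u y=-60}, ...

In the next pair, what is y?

X: letters move forward 2 places in the alphabet; m, o, q, s, u → w.
Y goes -16, -27, -38, -49, -60 → -71 (−11 each step).

-71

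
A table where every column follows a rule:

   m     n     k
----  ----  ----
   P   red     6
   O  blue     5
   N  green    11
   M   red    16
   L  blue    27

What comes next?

Column m: letters move back 1 place in the alphabet; P, O, N, M, L → K.
For the column n, repeats red → blue → green: red, blue, green, red, blue → green.
Column k: 6, 5, 11, 16, 27 → 43 (each term is the sum of the two before it).
Combining the parts gives K  green  43.

K  green  43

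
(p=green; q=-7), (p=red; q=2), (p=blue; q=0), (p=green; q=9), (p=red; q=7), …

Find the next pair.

(p=blue; q=16)

P — repeats green → red → blue: green, red, blue, green, red → blue.
Q — alternating steps +9, −2, +9, −2, …: -7, 2, 0, 9, 7 → 16.
So the next pair is (p=blue; q=16).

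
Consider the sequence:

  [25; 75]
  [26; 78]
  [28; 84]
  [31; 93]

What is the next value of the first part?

35

First part goes 25, 26, 28, 31 → 35 (differences are 1, 2, 3, … (increasing by 1 each time)).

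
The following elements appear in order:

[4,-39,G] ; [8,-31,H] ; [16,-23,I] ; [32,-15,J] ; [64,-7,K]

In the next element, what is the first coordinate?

128

First coordinate: 4, 8, 16, 32, 64 → 128 (×2 each step).
Second coordinate: +8 each step; -39, -31, -23, -15, -7 → 1.
For the letter, letters move forward 1 place in the alphabet: G, H, I, J, K → L.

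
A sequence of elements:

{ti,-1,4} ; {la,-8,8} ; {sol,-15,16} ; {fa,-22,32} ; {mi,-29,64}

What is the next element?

{re,-36,128}

For the note, runs backward through the solfège scale do→ti: ti, la, sol, fa, mi → re.
Second component: −7 each step; -1, -8, -15, -22, -29 → -36.
Third component: ×2 each step; 4, 8, 16, 32, 64 → 128.
So the next element is {re,-36,128}.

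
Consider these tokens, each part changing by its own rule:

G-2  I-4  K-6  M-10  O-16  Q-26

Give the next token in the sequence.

S-42

Letter: G, I, K, M, O, Q → S (letters move forward 2 places in the alphabet).
Second component goes 2, 4, 6, 10, 16, 26 → 42 (each term is the sum of the two before it).
Combining the parts gives S-42.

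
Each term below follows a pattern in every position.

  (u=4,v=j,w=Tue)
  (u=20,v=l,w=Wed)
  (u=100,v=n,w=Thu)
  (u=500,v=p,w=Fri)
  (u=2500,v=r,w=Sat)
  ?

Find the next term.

(u=12500,v=t,w=Sun)

U goes 4, 20, 100, 500, 2500 → 12500 (×5 each step).
V: letters move forward 2 places in the alphabet; j, l, n, p, r → t.
W goes Tue, Wed, Thu, Fri, Sat → Sun (runs through the weekdays Mon→Sun).
Combining the parts gives (u=12500,v=t,w=Sun).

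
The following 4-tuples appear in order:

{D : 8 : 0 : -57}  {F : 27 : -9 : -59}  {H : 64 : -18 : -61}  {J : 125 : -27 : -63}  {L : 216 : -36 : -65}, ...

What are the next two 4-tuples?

{N : 343 : -45 : -67}, {P : 512 : -54 : -69}

Letter: letters move forward 2 places in the alphabet, so D, F, H, J, L → N → P.
Second slot: 8, 27, 64, 125, 216 → 343 → 512 (perfect cubes: 2³, 3³, 4³, …).
Third slot: −9 each step; 0, -9, -18, -27, -36 → -45 → -54.
Fourth slot — −2 each step: -57, -59, -61, -63, -65 → -67 → -69.
So the next two 4-tuples are {N : 343 : -45 : -67} and {P : 512 : -54 : -69}.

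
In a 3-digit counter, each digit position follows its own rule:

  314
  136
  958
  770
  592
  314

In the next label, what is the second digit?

Second digit goes 1, 3, 5, 7, 9, 1 → 3 (+2 each step, mod 10).

3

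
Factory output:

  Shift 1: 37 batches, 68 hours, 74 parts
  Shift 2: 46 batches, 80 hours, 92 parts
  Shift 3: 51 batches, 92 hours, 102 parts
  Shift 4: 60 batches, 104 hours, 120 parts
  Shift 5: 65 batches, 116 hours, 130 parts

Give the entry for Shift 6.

74 batches, 128 hours, 148 parts

Batches: 37, 46, 51, 60, 65 → 74 (alternating steps +9, +5, +9, +5, …).
Hours goes 68, 80, 92, 104, 116 → 128 (+12 each step).
Parts goes 74, 92, 102, 120, 130 → 148 (always 2 × the batches).
So the next record is 74 batches, 128 hours, 148 parts.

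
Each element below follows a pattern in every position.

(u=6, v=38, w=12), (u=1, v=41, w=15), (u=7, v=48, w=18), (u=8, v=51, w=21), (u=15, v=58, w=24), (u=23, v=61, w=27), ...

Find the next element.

(u=38, v=68, w=30)

U: 6, 1, 7, 8, 15, 23 → 38 (each term is the sum of the two before it).
V: 38, 41, 48, 51, 58, 61 → 68 (alternating steps +3, +7, +3, +7, …).
W: +3 each step, so 12, 15, 18, 21, 24, 27 → 30.
Combining the parts gives (u=38, v=68, w=30).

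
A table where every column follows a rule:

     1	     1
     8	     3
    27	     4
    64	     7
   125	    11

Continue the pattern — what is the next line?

216  18

First component goes 1, 8, 27, 64, 125 → 216 (perfect cubes: 1³, 2³, 3³, …).
Second component: each term is the sum of the two before it; 1, 3, 4, 7, 11 → 18.
Combining the parts gives 216  18.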